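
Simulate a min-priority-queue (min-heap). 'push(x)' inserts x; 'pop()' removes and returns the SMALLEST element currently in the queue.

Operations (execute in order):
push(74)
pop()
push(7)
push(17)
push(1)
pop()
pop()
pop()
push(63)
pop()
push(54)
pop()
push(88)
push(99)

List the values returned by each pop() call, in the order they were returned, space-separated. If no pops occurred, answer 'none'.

push(74): heap contents = [74]
pop() → 74: heap contents = []
push(7): heap contents = [7]
push(17): heap contents = [7, 17]
push(1): heap contents = [1, 7, 17]
pop() → 1: heap contents = [7, 17]
pop() → 7: heap contents = [17]
pop() → 17: heap contents = []
push(63): heap contents = [63]
pop() → 63: heap contents = []
push(54): heap contents = [54]
pop() → 54: heap contents = []
push(88): heap contents = [88]
push(99): heap contents = [88, 99]

Answer: 74 1 7 17 63 54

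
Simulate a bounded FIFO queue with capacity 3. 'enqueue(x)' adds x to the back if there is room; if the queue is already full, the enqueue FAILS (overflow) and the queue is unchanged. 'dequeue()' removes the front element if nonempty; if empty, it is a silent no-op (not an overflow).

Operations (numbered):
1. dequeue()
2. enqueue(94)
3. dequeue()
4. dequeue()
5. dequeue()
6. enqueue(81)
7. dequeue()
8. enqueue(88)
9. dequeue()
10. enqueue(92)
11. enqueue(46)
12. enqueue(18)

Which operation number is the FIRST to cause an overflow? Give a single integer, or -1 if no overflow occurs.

Answer: -1

Derivation:
1. dequeue(): empty, no-op, size=0
2. enqueue(94): size=1
3. dequeue(): size=0
4. dequeue(): empty, no-op, size=0
5. dequeue(): empty, no-op, size=0
6. enqueue(81): size=1
7. dequeue(): size=0
8. enqueue(88): size=1
9. dequeue(): size=0
10. enqueue(92): size=1
11. enqueue(46): size=2
12. enqueue(18): size=3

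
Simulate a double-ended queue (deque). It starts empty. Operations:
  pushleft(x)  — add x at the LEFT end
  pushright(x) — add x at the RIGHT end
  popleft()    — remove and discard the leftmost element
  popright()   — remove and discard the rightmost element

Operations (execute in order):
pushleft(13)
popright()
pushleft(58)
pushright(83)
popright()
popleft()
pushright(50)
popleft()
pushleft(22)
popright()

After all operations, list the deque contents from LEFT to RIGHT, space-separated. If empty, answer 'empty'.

pushleft(13): [13]
popright(): []
pushleft(58): [58]
pushright(83): [58, 83]
popright(): [58]
popleft(): []
pushright(50): [50]
popleft(): []
pushleft(22): [22]
popright(): []

Answer: empty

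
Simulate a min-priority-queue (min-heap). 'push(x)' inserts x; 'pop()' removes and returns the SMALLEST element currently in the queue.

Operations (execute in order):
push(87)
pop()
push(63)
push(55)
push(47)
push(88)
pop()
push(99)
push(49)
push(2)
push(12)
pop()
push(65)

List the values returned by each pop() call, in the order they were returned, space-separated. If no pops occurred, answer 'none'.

push(87): heap contents = [87]
pop() → 87: heap contents = []
push(63): heap contents = [63]
push(55): heap contents = [55, 63]
push(47): heap contents = [47, 55, 63]
push(88): heap contents = [47, 55, 63, 88]
pop() → 47: heap contents = [55, 63, 88]
push(99): heap contents = [55, 63, 88, 99]
push(49): heap contents = [49, 55, 63, 88, 99]
push(2): heap contents = [2, 49, 55, 63, 88, 99]
push(12): heap contents = [2, 12, 49, 55, 63, 88, 99]
pop() → 2: heap contents = [12, 49, 55, 63, 88, 99]
push(65): heap contents = [12, 49, 55, 63, 65, 88, 99]

Answer: 87 47 2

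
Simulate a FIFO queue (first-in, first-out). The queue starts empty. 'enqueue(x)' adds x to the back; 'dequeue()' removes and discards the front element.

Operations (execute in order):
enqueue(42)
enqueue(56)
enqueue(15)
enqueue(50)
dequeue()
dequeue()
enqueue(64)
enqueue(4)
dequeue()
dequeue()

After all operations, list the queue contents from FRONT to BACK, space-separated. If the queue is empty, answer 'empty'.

enqueue(42): [42]
enqueue(56): [42, 56]
enqueue(15): [42, 56, 15]
enqueue(50): [42, 56, 15, 50]
dequeue(): [56, 15, 50]
dequeue(): [15, 50]
enqueue(64): [15, 50, 64]
enqueue(4): [15, 50, 64, 4]
dequeue(): [50, 64, 4]
dequeue(): [64, 4]

Answer: 64 4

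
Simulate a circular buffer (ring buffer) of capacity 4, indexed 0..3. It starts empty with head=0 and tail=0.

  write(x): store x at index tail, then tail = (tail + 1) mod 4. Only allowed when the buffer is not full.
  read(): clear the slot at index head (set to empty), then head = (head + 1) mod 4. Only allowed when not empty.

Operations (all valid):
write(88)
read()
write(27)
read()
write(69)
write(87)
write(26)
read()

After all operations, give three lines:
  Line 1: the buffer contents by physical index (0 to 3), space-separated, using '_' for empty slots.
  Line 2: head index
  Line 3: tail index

Answer: 26 _ _ 87
3
1

Derivation:
write(88): buf=[88 _ _ _], head=0, tail=1, size=1
read(): buf=[_ _ _ _], head=1, tail=1, size=0
write(27): buf=[_ 27 _ _], head=1, tail=2, size=1
read(): buf=[_ _ _ _], head=2, tail=2, size=0
write(69): buf=[_ _ 69 _], head=2, tail=3, size=1
write(87): buf=[_ _ 69 87], head=2, tail=0, size=2
write(26): buf=[26 _ 69 87], head=2, tail=1, size=3
read(): buf=[26 _ _ 87], head=3, tail=1, size=2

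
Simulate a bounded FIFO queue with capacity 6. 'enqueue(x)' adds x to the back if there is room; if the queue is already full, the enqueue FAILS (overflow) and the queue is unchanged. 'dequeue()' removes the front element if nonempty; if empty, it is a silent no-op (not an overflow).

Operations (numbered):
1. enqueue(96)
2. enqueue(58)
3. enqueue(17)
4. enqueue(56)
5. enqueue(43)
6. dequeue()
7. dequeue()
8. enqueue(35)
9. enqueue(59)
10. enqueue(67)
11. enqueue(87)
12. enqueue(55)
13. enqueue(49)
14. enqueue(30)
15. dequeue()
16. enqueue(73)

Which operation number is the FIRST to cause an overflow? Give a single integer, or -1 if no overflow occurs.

Answer: 11

Derivation:
1. enqueue(96): size=1
2. enqueue(58): size=2
3. enqueue(17): size=3
4. enqueue(56): size=4
5. enqueue(43): size=5
6. dequeue(): size=4
7. dequeue(): size=3
8. enqueue(35): size=4
9. enqueue(59): size=5
10. enqueue(67): size=6
11. enqueue(87): size=6=cap → OVERFLOW (fail)
12. enqueue(55): size=6=cap → OVERFLOW (fail)
13. enqueue(49): size=6=cap → OVERFLOW (fail)
14. enqueue(30): size=6=cap → OVERFLOW (fail)
15. dequeue(): size=5
16. enqueue(73): size=6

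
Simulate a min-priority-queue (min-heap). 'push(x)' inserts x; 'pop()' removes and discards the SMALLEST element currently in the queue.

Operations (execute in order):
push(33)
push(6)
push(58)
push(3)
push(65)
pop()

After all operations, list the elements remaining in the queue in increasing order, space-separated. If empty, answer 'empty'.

push(33): heap contents = [33]
push(6): heap contents = [6, 33]
push(58): heap contents = [6, 33, 58]
push(3): heap contents = [3, 6, 33, 58]
push(65): heap contents = [3, 6, 33, 58, 65]
pop() → 3: heap contents = [6, 33, 58, 65]

Answer: 6 33 58 65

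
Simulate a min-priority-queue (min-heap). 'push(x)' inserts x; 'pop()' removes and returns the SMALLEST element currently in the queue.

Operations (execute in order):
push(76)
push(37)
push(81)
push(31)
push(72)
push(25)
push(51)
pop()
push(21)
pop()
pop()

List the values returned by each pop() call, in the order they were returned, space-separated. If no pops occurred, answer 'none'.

push(76): heap contents = [76]
push(37): heap contents = [37, 76]
push(81): heap contents = [37, 76, 81]
push(31): heap contents = [31, 37, 76, 81]
push(72): heap contents = [31, 37, 72, 76, 81]
push(25): heap contents = [25, 31, 37, 72, 76, 81]
push(51): heap contents = [25, 31, 37, 51, 72, 76, 81]
pop() → 25: heap contents = [31, 37, 51, 72, 76, 81]
push(21): heap contents = [21, 31, 37, 51, 72, 76, 81]
pop() → 21: heap contents = [31, 37, 51, 72, 76, 81]
pop() → 31: heap contents = [37, 51, 72, 76, 81]

Answer: 25 21 31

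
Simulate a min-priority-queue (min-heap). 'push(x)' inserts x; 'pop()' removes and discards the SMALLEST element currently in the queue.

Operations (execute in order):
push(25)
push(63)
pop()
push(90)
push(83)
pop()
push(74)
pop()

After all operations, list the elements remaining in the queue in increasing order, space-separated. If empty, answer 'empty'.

push(25): heap contents = [25]
push(63): heap contents = [25, 63]
pop() → 25: heap contents = [63]
push(90): heap contents = [63, 90]
push(83): heap contents = [63, 83, 90]
pop() → 63: heap contents = [83, 90]
push(74): heap contents = [74, 83, 90]
pop() → 74: heap contents = [83, 90]

Answer: 83 90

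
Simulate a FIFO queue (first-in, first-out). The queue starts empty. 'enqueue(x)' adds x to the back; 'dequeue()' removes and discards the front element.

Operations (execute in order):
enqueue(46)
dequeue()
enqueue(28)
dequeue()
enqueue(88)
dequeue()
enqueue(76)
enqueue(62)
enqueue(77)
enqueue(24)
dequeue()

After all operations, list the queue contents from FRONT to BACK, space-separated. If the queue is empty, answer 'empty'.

Answer: 62 77 24

Derivation:
enqueue(46): [46]
dequeue(): []
enqueue(28): [28]
dequeue(): []
enqueue(88): [88]
dequeue(): []
enqueue(76): [76]
enqueue(62): [76, 62]
enqueue(77): [76, 62, 77]
enqueue(24): [76, 62, 77, 24]
dequeue(): [62, 77, 24]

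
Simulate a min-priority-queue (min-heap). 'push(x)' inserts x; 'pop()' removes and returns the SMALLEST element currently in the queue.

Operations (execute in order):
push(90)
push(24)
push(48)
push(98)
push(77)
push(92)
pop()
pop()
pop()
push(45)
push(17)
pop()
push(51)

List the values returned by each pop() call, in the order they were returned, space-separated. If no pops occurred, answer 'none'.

push(90): heap contents = [90]
push(24): heap contents = [24, 90]
push(48): heap contents = [24, 48, 90]
push(98): heap contents = [24, 48, 90, 98]
push(77): heap contents = [24, 48, 77, 90, 98]
push(92): heap contents = [24, 48, 77, 90, 92, 98]
pop() → 24: heap contents = [48, 77, 90, 92, 98]
pop() → 48: heap contents = [77, 90, 92, 98]
pop() → 77: heap contents = [90, 92, 98]
push(45): heap contents = [45, 90, 92, 98]
push(17): heap contents = [17, 45, 90, 92, 98]
pop() → 17: heap contents = [45, 90, 92, 98]
push(51): heap contents = [45, 51, 90, 92, 98]

Answer: 24 48 77 17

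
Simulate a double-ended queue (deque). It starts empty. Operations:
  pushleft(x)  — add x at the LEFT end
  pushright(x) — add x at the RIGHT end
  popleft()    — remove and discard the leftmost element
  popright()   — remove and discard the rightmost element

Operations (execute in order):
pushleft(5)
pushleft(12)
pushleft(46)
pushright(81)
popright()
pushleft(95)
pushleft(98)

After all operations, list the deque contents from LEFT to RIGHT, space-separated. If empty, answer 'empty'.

pushleft(5): [5]
pushleft(12): [12, 5]
pushleft(46): [46, 12, 5]
pushright(81): [46, 12, 5, 81]
popright(): [46, 12, 5]
pushleft(95): [95, 46, 12, 5]
pushleft(98): [98, 95, 46, 12, 5]

Answer: 98 95 46 12 5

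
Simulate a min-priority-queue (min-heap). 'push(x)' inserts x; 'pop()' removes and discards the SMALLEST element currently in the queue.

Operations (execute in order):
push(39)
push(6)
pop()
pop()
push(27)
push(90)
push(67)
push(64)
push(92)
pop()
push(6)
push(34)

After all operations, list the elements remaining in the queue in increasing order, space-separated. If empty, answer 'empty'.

push(39): heap contents = [39]
push(6): heap contents = [6, 39]
pop() → 6: heap contents = [39]
pop() → 39: heap contents = []
push(27): heap contents = [27]
push(90): heap contents = [27, 90]
push(67): heap contents = [27, 67, 90]
push(64): heap contents = [27, 64, 67, 90]
push(92): heap contents = [27, 64, 67, 90, 92]
pop() → 27: heap contents = [64, 67, 90, 92]
push(6): heap contents = [6, 64, 67, 90, 92]
push(34): heap contents = [6, 34, 64, 67, 90, 92]

Answer: 6 34 64 67 90 92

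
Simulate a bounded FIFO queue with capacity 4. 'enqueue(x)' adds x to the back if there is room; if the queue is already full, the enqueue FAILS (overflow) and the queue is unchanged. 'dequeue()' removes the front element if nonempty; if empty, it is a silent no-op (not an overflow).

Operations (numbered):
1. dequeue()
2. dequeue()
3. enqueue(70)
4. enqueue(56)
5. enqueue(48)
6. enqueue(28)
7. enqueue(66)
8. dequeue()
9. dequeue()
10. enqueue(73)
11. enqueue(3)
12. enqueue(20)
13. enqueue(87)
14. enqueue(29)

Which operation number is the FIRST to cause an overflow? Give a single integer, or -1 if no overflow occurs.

Answer: 7

Derivation:
1. dequeue(): empty, no-op, size=0
2. dequeue(): empty, no-op, size=0
3. enqueue(70): size=1
4. enqueue(56): size=2
5. enqueue(48): size=3
6. enqueue(28): size=4
7. enqueue(66): size=4=cap → OVERFLOW (fail)
8. dequeue(): size=3
9. dequeue(): size=2
10. enqueue(73): size=3
11. enqueue(3): size=4
12. enqueue(20): size=4=cap → OVERFLOW (fail)
13. enqueue(87): size=4=cap → OVERFLOW (fail)
14. enqueue(29): size=4=cap → OVERFLOW (fail)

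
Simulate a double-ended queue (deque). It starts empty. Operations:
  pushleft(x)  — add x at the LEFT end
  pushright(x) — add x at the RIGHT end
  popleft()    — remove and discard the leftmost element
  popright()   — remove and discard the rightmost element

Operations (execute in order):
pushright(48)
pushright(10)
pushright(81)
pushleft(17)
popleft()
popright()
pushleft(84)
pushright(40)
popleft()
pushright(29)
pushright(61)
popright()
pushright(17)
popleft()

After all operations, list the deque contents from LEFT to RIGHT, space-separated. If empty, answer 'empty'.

pushright(48): [48]
pushright(10): [48, 10]
pushright(81): [48, 10, 81]
pushleft(17): [17, 48, 10, 81]
popleft(): [48, 10, 81]
popright(): [48, 10]
pushleft(84): [84, 48, 10]
pushright(40): [84, 48, 10, 40]
popleft(): [48, 10, 40]
pushright(29): [48, 10, 40, 29]
pushright(61): [48, 10, 40, 29, 61]
popright(): [48, 10, 40, 29]
pushright(17): [48, 10, 40, 29, 17]
popleft(): [10, 40, 29, 17]

Answer: 10 40 29 17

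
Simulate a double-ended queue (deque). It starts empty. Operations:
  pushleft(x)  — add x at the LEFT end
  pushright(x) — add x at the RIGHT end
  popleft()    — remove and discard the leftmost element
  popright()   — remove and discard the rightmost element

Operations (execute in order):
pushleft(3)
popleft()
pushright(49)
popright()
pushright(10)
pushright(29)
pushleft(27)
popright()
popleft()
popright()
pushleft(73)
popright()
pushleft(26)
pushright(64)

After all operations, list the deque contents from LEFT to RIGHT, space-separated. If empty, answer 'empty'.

Answer: 26 64

Derivation:
pushleft(3): [3]
popleft(): []
pushright(49): [49]
popright(): []
pushright(10): [10]
pushright(29): [10, 29]
pushleft(27): [27, 10, 29]
popright(): [27, 10]
popleft(): [10]
popright(): []
pushleft(73): [73]
popright(): []
pushleft(26): [26]
pushright(64): [26, 64]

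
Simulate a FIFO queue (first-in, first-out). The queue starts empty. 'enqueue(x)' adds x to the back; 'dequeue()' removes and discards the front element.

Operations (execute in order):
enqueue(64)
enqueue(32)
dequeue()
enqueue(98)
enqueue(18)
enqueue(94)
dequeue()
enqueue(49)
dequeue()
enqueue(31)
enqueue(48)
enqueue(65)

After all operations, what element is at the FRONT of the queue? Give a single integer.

Answer: 18

Derivation:
enqueue(64): queue = [64]
enqueue(32): queue = [64, 32]
dequeue(): queue = [32]
enqueue(98): queue = [32, 98]
enqueue(18): queue = [32, 98, 18]
enqueue(94): queue = [32, 98, 18, 94]
dequeue(): queue = [98, 18, 94]
enqueue(49): queue = [98, 18, 94, 49]
dequeue(): queue = [18, 94, 49]
enqueue(31): queue = [18, 94, 49, 31]
enqueue(48): queue = [18, 94, 49, 31, 48]
enqueue(65): queue = [18, 94, 49, 31, 48, 65]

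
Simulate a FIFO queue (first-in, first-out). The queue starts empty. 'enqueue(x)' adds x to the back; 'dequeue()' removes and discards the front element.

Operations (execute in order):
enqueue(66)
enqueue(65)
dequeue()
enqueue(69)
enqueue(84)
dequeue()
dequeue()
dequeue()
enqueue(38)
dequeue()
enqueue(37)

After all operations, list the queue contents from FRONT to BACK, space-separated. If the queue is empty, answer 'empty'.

enqueue(66): [66]
enqueue(65): [66, 65]
dequeue(): [65]
enqueue(69): [65, 69]
enqueue(84): [65, 69, 84]
dequeue(): [69, 84]
dequeue(): [84]
dequeue(): []
enqueue(38): [38]
dequeue(): []
enqueue(37): [37]

Answer: 37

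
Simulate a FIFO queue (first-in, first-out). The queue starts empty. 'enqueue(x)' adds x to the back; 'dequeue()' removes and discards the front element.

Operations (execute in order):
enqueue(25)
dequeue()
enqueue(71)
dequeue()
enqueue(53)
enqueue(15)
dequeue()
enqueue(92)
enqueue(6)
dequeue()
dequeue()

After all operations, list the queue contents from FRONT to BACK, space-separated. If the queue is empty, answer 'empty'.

Answer: 6

Derivation:
enqueue(25): [25]
dequeue(): []
enqueue(71): [71]
dequeue(): []
enqueue(53): [53]
enqueue(15): [53, 15]
dequeue(): [15]
enqueue(92): [15, 92]
enqueue(6): [15, 92, 6]
dequeue(): [92, 6]
dequeue(): [6]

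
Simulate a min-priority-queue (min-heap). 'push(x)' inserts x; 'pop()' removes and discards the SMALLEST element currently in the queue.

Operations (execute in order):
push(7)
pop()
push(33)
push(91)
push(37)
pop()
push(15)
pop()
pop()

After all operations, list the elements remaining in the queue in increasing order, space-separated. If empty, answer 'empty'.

Answer: 91

Derivation:
push(7): heap contents = [7]
pop() → 7: heap contents = []
push(33): heap contents = [33]
push(91): heap contents = [33, 91]
push(37): heap contents = [33, 37, 91]
pop() → 33: heap contents = [37, 91]
push(15): heap contents = [15, 37, 91]
pop() → 15: heap contents = [37, 91]
pop() → 37: heap contents = [91]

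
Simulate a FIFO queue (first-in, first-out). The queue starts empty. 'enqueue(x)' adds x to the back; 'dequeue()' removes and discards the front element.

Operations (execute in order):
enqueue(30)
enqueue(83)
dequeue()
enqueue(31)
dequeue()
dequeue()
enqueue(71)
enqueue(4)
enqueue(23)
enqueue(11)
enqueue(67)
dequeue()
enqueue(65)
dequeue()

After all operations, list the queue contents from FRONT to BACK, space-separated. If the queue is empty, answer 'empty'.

Answer: 23 11 67 65

Derivation:
enqueue(30): [30]
enqueue(83): [30, 83]
dequeue(): [83]
enqueue(31): [83, 31]
dequeue(): [31]
dequeue(): []
enqueue(71): [71]
enqueue(4): [71, 4]
enqueue(23): [71, 4, 23]
enqueue(11): [71, 4, 23, 11]
enqueue(67): [71, 4, 23, 11, 67]
dequeue(): [4, 23, 11, 67]
enqueue(65): [4, 23, 11, 67, 65]
dequeue(): [23, 11, 67, 65]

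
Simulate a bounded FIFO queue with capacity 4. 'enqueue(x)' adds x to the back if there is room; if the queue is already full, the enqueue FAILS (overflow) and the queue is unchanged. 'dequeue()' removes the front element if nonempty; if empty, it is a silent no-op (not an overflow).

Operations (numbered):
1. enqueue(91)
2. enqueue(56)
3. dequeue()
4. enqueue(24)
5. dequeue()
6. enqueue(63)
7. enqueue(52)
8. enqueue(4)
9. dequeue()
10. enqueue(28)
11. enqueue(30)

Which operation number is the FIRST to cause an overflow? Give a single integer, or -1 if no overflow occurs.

Answer: 11

Derivation:
1. enqueue(91): size=1
2. enqueue(56): size=2
3. dequeue(): size=1
4. enqueue(24): size=2
5. dequeue(): size=1
6. enqueue(63): size=2
7. enqueue(52): size=3
8. enqueue(4): size=4
9. dequeue(): size=3
10. enqueue(28): size=4
11. enqueue(30): size=4=cap → OVERFLOW (fail)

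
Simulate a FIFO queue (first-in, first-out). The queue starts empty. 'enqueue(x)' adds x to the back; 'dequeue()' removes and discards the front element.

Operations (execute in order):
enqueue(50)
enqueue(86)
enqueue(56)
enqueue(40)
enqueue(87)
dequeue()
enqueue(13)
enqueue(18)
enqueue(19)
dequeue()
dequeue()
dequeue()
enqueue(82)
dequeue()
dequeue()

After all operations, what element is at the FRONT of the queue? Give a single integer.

enqueue(50): queue = [50]
enqueue(86): queue = [50, 86]
enqueue(56): queue = [50, 86, 56]
enqueue(40): queue = [50, 86, 56, 40]
enqueue(87): queue = [50, 86, 56, 40, 87]
dequeue(): queue = [86, 56, 40, 87]
enqueue(13): queue = [86, 56, 40, 87, 13]
enqueue(18): queue = [86, 56, 40, 87, 13, 18]
enqueue(19): queue = [86, 56, 40, 87, 13, 18, 19]
dequeue(): queue = [56, 40, 87, 13, 18, 19]
dequeue(): queue = [40, 87, 13, 18, 19]
dequeue(): queue = [87, 13, 18, 19]
enqueue(82): queue = [87, 13, 18, 19, 82]
dequeue(): queue = [13, 18, 19, 82]
dequeue(): queue = [18, 19, 82]

Answer: 18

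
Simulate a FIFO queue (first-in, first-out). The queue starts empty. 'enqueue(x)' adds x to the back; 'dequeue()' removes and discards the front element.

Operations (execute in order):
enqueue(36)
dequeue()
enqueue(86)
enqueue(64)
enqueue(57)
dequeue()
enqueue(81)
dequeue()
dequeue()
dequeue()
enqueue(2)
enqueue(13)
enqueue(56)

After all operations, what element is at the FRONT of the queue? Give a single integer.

Answer: 2

Derivation:
enqueue(36): queue = [36]
dequeue(): queue = []
enqueue(86): queue = [86]
enqueue(64): queue = [86, 64]
enqueue(57): queue = [86, 64, 57]
dequeue(): queue = [64, 57]
enqueue(81): queue = [64, 57, 81]
dequeue(): queue = [57, 81]
dequeue(): queue = [81]
dequeue(): queue = []
enqueue(2): queue = [2]
enqueue(13): queue = [2, 13]
enqueue(56): queue = [2, 13, 56]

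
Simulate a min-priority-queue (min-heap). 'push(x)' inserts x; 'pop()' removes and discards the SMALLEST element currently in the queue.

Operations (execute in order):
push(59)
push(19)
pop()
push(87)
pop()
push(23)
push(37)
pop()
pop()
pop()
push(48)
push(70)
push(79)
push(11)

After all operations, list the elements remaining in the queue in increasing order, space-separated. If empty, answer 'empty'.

push(59): heap contents = [59]
push(19): heap contents = [19, 59]
pop() → 19: heap contents = [59]
push(87): heap contents = [59, 87]
pop() → 59: heap contents = [87]
push(23): heap contents = [23, 87]
push(37): heap contents = [23, 37, 87]
pop() → 23: heap contents = [37, 87]
pop() → 37: heap contents = [87]
pop() → 87: heap contents = []
push(48): heap contents = [48]
push(70): heap contents = [48, 70]
push(79): heap contents = [48, 70, 79]
push(11): heap contents = [11, 48, 70, 79]

Answer: 11 48 70 79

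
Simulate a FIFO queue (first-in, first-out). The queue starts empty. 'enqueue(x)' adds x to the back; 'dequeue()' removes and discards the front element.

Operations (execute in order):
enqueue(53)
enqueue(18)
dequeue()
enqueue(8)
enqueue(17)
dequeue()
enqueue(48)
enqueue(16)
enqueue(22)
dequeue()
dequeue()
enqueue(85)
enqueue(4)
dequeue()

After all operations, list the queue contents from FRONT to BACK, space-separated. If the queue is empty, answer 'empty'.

Answer: 16 22 85 4

Derivation:
enqueue(53): [53]
enqueue(18): [53, 18]
dequeue(): [18]
enqueue(8): [18, 8]
enqueue(17): [18, 8, 17]
dequeue(): [8, 17]
enqueue(48): [8, 17, 48]
enqueue(16): [8, 17, 48, 16]
enqueue(22): [8, 17, 48, 16, 22]
dequeue(): [17, 48, 16, 22]
dequeue(): [48, 16, 22]
enqueue(85): [48, 16, 22, 85]
enqueue(4): [48, 16, 22, 85, 4]
dequeue(): [16, 22, 85, 4]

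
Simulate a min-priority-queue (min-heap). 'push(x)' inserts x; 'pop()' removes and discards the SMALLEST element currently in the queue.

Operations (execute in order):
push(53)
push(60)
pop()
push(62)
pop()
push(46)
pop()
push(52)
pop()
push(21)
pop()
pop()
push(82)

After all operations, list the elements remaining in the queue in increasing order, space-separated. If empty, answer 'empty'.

Answer: 82

Derivation:
push(53): heap contents = [53]
push(60): heap contents = [53, 60]
pop() → 53: heap contents = [60]
push(62): heap contents = [60, 62]
pop() → 60: heap contents = [62]
push(46): heap contents = [46, 62]
pop() → 46: heap contents = [62]
push(52): heap contents = [52, 62]
pop() → 52: heap contents = [62]
push(21): heap contents = [21, 62]
pop() → 21: heap contents = [62]
pop() → 62: heap contents = []
push(82): heap contents = [82]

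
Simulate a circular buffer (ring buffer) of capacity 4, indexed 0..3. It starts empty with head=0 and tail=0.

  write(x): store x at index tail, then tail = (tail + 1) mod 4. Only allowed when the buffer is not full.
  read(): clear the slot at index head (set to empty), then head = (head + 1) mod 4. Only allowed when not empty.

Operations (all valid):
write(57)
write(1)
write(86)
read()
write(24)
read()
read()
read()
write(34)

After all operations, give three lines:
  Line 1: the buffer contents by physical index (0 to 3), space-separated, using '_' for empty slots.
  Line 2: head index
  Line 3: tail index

Answer: 34 _ _ _
0
1

Derivation:
write(57): buf=[57 _ _ _], head=0, tail=1, size=1
write(1): buf=[57 1 _ _], head=0, tail=2, size=2
write(86): buf=[57 1 86 _], head=0, tail=3, size=3
read(): buf=[_ 1 86 _], head=1, tail=3, size=2
write(24): buf=[_ 1 86 24], head=1, tail=0, size=3
read(): buf=[_ _ 86 24], head=2, tail=0, size=2
read(): buf=[_ _ _ 24], head=3, tail=0, size=1
read(): buf=[_ _ _ _], head=0, tail=0, size=0
write(34): buf=[34 _ _ _], head=0, tail=1, size=1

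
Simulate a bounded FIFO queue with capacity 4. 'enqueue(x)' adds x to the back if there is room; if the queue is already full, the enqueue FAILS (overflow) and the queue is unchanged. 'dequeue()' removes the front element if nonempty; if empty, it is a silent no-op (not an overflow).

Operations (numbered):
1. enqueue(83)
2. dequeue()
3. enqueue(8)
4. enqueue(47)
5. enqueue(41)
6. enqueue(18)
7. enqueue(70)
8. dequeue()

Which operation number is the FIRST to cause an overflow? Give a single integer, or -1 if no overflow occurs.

Answer: 7

Derivation:
1. enqueue(83): size=1
2. dequeue(): size=0
3. enqueue(8): size=1
4. enqueue(47): size=2
5. enqueue(41): size=3
6. enqueue(18): size=4
7. enqueue(70): size=4=cap → OVERFLOW (fail)
8. dequeue(): size=3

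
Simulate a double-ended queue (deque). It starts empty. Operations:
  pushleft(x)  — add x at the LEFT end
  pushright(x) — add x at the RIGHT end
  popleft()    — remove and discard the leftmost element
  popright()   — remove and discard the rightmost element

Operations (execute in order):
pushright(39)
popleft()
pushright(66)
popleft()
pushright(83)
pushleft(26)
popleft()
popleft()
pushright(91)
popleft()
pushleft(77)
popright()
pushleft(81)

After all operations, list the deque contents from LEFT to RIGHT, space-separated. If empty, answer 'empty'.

Answer: 81

Derivation:
pushright(39): [39]
popleft(): []
pushright(66): [66]
popleft(): []
pushright(83): [83]
pushleft(26): [26, 83]
popleft(): [83]
popleft(): []
pushright(91): [91]
popleft(): []
pushleft(77): [77]
popright(): []
pushleft(81): [81]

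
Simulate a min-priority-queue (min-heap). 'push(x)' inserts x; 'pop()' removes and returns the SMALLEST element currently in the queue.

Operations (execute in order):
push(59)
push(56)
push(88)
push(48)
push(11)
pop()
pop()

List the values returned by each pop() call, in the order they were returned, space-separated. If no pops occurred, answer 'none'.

Answer: 11 48

Derivation:
push(59): heap contents = [59]
push(56): heap contents = [56, 59]
push(88): heap contents = [56, 59, 88]
push(48): heap contents = [48, 56, 59, 88]
push(11): heap contents = [11, 48, 56, 59, 88]
pop() → 11: heap contents = [48, 56, 59, 88]
pop() → 48: heap contents = [56, 59, 88]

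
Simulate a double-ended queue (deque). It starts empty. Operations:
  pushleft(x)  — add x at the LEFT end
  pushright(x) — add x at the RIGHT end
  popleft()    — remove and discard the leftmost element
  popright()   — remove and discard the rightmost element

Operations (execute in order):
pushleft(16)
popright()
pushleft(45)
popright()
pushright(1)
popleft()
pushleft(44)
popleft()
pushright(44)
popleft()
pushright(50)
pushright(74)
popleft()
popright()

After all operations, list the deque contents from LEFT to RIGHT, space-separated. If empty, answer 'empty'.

pushleft(16): [16]
popright(): []
pushleft(45): [45]
popright(): []
pushright(1): [1]
popleft(): []
pushleft(44): [44]
popleft(): []
pushright(44): [44]
popleft(): []
pushright(50): [50]
pushright(74): [50, 74]
popleft(): [74]
popright(): []

Answer: empty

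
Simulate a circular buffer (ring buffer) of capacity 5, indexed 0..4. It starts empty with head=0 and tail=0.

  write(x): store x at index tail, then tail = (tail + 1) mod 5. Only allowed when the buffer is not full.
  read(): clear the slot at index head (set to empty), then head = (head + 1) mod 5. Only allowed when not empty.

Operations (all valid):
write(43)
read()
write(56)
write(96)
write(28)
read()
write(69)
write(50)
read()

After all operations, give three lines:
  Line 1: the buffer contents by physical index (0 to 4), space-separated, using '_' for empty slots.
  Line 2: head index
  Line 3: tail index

Answer: 50 _ _ 28 69
3
1

Derivation:
write(43): buf=[43 _ _ _ _], head=0, tail=1, size=1
read(): buf=[_ _ _ _ _], head=1, tail=1, size=0
write(56): buf=[_ 56 _ _ _], head=1, tail=2, size=1
write(96): buf=[_ 56 96 _ _], head=1, tail=3, size=2
write(28): buf=[_ 56 96 28 _], head=1, tail=4, size=3
read(): buf=[_ _ 96 28 _], head=2, tail=4, size=2
write(69): buf=[_ _ 96 28 69], head=2, tail=0, size=3
write(50): buf=[50 _ 96 28 69], head=2, tail=1, size=4
read(): buf=[50 _ _ 28 69], head=3, tail=1, size=3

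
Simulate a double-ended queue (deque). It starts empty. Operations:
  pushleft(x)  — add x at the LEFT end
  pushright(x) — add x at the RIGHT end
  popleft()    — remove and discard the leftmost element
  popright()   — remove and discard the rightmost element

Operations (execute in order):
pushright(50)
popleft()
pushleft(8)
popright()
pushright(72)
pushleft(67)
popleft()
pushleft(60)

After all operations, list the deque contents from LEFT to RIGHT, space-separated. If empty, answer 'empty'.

Answer: 60 72

Derivation:
pushright(50): [50]
popleft(): []
pushleft(8): [8]
popright(): []
pushright(72): [72]
pushleft(67): [67, 72]
popleft(): [72]
pushleft(60): [60, 72]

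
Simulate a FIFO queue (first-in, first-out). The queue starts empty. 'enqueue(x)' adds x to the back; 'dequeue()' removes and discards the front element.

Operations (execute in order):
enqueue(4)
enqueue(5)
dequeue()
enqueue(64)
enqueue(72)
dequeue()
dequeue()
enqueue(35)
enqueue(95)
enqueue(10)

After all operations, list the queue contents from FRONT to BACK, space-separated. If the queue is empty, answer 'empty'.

Answer: 72 35 95 10

Derivation:
enqueue(4): [4]
enqueue(5): [4, 5]
dequeue(): [5]
enqueue(64): [5, 64]
enqueue(72): [5, 64, 72]
dequeue(): [64, 72]
dequeue(): [72]
enqueue(35): [72, 35]
enqueue(95): [72, 35, 95]
enqueue(10): [72, 35, 95, 10]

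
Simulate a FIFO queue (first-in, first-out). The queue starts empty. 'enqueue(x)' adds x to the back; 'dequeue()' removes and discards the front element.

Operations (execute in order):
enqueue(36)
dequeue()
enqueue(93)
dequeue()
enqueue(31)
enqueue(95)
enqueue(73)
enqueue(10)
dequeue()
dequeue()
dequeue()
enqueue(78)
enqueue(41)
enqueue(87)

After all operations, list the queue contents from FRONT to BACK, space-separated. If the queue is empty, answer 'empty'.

enqueue(36): [36]
dequeue(): []
enqueue(93): [93]
dequeue(): []
enqueue(31): [31]
enqueue(95): [31, 95]
enqueue(73): [31, 95, 73]
enqueue(10): [31, 95, 73, 10]
dequeue(): [95, 73, 10]
dequeue(): [73, 10]
dequeue(): [10]
enqueue(78): [10, 78]
enqueue(41): [10, 78, 41]
enqueue(87): [10, 78, 41, 87]

Answer: 10 78 41 87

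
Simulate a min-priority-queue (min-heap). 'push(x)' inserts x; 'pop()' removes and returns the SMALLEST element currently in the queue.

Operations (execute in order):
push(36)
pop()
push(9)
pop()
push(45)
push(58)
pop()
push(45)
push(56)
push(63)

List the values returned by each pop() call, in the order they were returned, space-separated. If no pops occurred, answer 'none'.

Answer: 36 9 45

Derivation:
push(36): heap contents = [36]
pop() → 36: heap contents = []
push(9): heap contents = [9]
pop() → 9: heap contents = []
push(45): heap contents = [45]
push(58): heap contents = [45, 58]
pop() → 45: heap contents = [58]
push(45): heap contents = [45, 58]
push(56): heap contents = [45, 56, 58]
push(63): heap contents = [45, 56, 58, 63]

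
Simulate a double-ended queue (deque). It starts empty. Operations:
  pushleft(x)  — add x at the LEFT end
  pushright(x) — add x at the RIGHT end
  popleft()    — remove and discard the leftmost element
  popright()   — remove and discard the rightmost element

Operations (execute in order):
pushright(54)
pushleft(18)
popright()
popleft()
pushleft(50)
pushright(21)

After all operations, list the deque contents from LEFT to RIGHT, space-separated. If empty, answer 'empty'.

pushright(54): [54]
pushleft(18): [18, 54]
popright(): [18]
popleft(): []
pushleft(50): [50]
pushright(21): [50, 21]

Answer: 50 21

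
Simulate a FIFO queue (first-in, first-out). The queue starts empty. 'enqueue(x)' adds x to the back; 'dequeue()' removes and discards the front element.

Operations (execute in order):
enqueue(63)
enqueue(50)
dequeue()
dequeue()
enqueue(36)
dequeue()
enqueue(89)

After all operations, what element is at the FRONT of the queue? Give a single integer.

Answer: 89

Derivation:
enqueue(63): queue = [63]
enqueue(50): queue = [63, 50]
dequeue(): queue = [50]
dequeue(): queue = []
enqueue(36): queue = [36]
dequeue(): queue = []
enqueue(89): queue = [89]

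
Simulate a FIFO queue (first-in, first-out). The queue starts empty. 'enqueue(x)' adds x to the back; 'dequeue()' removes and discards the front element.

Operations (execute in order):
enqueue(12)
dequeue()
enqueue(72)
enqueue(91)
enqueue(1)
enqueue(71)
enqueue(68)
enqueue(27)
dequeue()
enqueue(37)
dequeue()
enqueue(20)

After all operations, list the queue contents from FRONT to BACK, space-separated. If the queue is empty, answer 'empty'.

Answer: 1 71 68 27 37 20

Derivation:
enqueue(12): [12]
dequeue(): []
enqueue(72): [72]
enqueue(91): [72, 91]
enqueue(1): [72, 91, 1]
enqueue(71): [72, 91, 1, 71]
enqueue(68): [72, 91, 1, 71, 68]
enqueue(27): [72, 91, 1, 71, 68, 27]
dequeue(): [91, 1, 71, 68, 27]
enqueue(37): [91, 1, 71, 68, 27, 37]
dequeue(): [1, 71, 68, 27, 37]
enqueue(20): [1, 71, 68, 27, 37, 20]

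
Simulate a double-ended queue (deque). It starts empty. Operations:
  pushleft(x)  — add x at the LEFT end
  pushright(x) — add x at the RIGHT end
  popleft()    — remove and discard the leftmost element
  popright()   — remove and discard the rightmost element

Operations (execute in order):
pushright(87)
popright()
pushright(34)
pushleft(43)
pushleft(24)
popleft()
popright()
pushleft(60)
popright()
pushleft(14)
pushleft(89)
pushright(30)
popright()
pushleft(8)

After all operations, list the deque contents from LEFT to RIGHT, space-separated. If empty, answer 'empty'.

Answer: 8 89 14 60

Derivation:
pushright(87): [87]
popright(): []
pushright(34): [34]
pushleft(43): [43, 34]
pushleft(24): [24, 43, 34]
popleft(): [43, 34]
popright(): [43]
pushleft(60): [60, 43]
popright(): [60]
pushleft(14): [14, 60]
pushleft(89): [89, 14, 60]
pushright(30): [89, 14, 60, 30]
popright(): [89, 14, 60]
pushleft(8): [8, 89, 14, 60]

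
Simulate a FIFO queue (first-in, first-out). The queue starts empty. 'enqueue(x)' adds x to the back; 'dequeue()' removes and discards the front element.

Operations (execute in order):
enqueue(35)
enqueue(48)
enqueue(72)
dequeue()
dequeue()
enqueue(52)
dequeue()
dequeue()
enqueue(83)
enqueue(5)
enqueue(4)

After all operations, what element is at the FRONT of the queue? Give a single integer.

enqueue(35): queue = [35]
enqueue(48): queue = [35, 48]
enqueue(72): queue = [35, 48, 72]
dequeue(): queue = [48, 72]
dequeue(): queue = [72]
enqueue(52): queue = [72, 52]
dequeue(): queue = [52]
dequeue(): queue = []
enqueue(83): queue = [83]
enqueue(5): queue = [83, 5]
enqueue(4): queue = [83, 5, 4]

Answer: 83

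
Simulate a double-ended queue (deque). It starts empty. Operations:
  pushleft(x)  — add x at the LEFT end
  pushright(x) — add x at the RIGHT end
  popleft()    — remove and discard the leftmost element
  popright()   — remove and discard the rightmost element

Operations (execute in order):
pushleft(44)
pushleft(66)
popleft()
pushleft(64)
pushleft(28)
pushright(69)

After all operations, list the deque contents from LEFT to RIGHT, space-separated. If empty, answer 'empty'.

Answer: 28 64 44 69

Derivation:
pushleft(44): [44]
pushleft(66): [66, 44]
popleft(): [44]
pushleft(64): [64, 44]
pushleft(28): [28, 64, 44]
pushright(69): [28, 64, 44, 69]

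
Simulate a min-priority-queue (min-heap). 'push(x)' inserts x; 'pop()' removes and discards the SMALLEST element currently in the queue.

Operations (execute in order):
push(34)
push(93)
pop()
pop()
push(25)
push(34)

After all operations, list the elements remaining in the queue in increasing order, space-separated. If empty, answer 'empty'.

Answer: 25 34

Derivation:
push(34): heap contents = [34]
push(93): heap contents = [34, 93]
pop() → 34: heap contents = [93]
pop() → 93: heap contents = []
push(25): heap contents = [25]
push(34): heap contents = [25, 34]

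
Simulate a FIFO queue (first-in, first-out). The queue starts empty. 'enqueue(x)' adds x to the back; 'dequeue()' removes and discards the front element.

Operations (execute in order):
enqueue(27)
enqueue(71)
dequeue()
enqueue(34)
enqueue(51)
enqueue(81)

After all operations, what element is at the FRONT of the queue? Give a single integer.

Answer: 71

Derivation:
enqueue(27): queue = [27]
enqueue(71): queue = [27, 71]
dequeue(): queue = [71]
enqueue(34): queue = [71, 34]
enqueue(51): queue = [71, 34, 51]
enqueue(81): queue = [71, 34, 51, 81]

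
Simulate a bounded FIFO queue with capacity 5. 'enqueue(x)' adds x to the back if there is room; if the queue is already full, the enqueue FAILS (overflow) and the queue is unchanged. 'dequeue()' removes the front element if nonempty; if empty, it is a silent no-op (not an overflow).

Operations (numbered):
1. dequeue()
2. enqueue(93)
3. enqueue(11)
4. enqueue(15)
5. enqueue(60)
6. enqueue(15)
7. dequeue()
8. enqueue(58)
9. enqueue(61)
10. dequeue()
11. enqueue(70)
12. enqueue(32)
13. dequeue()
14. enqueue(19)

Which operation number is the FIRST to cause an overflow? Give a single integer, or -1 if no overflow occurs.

1. dequeue(): empty, no-op, size=0
2. enqueue(93): size=1
3. enqueue(11): size=2
4. enqueue(15): size=3
5. enqueue(60): size=4
6. enqueue(15): size=5
7. dequeue(): size=4
8. enqueue(58): size=5
9. enqueue(61): size=5=cap → OVERFLOW (fail)
10. dequeue(): size=4
11. enqueue(70): size=5
12. enqueue(32): size=5=cap → OVERFLOW (fail)
13. dequeue(): size=4
14. enqueue(19): size=5

Answer: 9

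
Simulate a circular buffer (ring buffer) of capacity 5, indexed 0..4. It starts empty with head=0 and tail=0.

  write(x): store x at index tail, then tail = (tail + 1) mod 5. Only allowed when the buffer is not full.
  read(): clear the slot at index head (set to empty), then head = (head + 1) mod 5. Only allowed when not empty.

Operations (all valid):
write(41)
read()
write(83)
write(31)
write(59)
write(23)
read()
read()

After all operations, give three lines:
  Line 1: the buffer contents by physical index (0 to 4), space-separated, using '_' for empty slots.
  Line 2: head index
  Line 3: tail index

write(41): buf=[41 _ _ _ _], head=0, tail=1, size=1
read(): buf=[_ _ _ _ _], head=1, tail=1, size=0
write(83): buf=[_ 83 _ _ _], head=1, tail=2, size=1
write(31): buf=[_ 83 31 _ _], head=1, tail=3, size=2
write(59): buf=[_ 83 31 59 _], head=1, tail=4, size=3
write(23): buf=[_ 83 31 59 23], head=1, tail=0, size=4
read(): buf=[_ _ 31 59 23], head=2, tail=0, size=3
read(): buf=[_ _ _ 59 23], head=3, tail=0, size=2

Answer: _ _ _ 59 23
3
0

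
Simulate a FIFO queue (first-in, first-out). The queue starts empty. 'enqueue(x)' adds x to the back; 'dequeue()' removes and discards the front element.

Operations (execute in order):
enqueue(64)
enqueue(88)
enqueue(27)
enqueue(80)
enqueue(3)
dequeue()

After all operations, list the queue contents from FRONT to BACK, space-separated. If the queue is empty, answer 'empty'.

Answer: 88 27 80 3

Derivation:
enqueue(64): [64]
enqueue(88): [64, 88]
enqueue(27): [64, 88, 27]
enqueue(80): [64, 88, 27, 80]
enqueue(3): [64, 88, 27, 80, 3]
dequeue(): [88, 27, 80, 3]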